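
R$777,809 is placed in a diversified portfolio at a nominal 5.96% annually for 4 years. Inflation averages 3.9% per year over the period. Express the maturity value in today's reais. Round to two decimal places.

Nominal value at maturity: R$777,809 × (1 + 5.96%)^4 ≈ R$980,484.57.
Price-level factor over 4 years: (1 + 3.9%)^4 ≈ 1.1653655894.
The maturity value deflated by that factor is the answer in today's purchasing power.

R$841,353.63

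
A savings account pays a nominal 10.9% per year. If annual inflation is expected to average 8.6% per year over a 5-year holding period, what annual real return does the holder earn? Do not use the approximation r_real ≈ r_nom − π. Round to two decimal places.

2.12%

With constant rates the annual real return is the same each year: (1+10.9%)/(1+8.6%) − 1 = 0.02118.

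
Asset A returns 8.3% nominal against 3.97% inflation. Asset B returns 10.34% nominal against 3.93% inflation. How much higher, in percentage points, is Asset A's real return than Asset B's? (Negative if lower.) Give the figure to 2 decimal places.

Asset A real return: 1.083/1.0397 − 1 = 4.165%.
Asset B real return: 1.1034/1.0393 − 1 = 6.168%.
Difference: 4.165 − 6.168 = -2.003 pp.

-2.00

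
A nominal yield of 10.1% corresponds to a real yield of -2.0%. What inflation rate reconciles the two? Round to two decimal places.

12.35%

From (1+r_nom) = (1+r_real)(1+π), we get 1+π = (1 + 10.1%)/(1 − 2.0%) = 1.101/0.980 ≈ 1.12347.
So π ≈ 12.3469%.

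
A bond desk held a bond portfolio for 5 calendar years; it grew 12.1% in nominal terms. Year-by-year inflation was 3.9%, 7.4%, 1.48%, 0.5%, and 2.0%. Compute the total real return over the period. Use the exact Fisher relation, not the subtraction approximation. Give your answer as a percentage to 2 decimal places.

-3.43%

Cumulative inflation factor: 1.039 × 1.074 × 1.0148 × 1.005 × 1.020 ≈ 1.16082.
Nominal growth factor: 1.12100. Real growth factor = 1.12100 / 1.16082 ≈ 0.96569.
Total real return ≈ -3.4307%.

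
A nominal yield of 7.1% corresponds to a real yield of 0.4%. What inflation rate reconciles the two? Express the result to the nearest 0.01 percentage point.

From (1+r_nom) = (1+r_real)(1+π), we get 1+π = (1 + 7.1%)/(1 + 0.4%) = 1.071/1.004 ≈ 1.06673.
So π ≈ 6.6733%.

6.67%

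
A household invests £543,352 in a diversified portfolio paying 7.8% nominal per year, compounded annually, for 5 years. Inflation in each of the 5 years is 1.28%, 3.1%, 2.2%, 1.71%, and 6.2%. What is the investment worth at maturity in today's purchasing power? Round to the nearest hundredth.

£686,204.64

Nominal value at maturity: £543,352 × (1 + 7.8%)^5 ≈ £790,997.43.
Price-level factor over 5 years: 1.0128 × 1.031 × 1.022 × 1.0171 × 1.062 ≈ 1.1527136205.
The maturity value deflated by that factor is the answer in today's purchasing power.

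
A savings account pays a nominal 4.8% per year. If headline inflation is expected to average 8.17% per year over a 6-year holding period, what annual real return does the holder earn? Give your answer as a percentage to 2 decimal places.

With constant rates the annual real return is the same each year: (1+4.8%)/(1+8.17%) − 1 = -0.03115.

-3.12%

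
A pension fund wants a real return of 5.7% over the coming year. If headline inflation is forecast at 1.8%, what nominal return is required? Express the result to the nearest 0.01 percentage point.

By the Fisher equation, 1 + r_nom = (1 + 5.7%)(1 + 1.8%) = 1.057 × 1.018 = 1.076026.
So r_nom = 7.6026%.

7.60%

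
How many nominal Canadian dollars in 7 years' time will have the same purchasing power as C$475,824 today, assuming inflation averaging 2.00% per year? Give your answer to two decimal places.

Cumulative price-level factor: (1+2.00%)^7 ≈ 1.1486856676.
The nominal amount required is C$475,824 scaled up by that factor.

C$546,572.21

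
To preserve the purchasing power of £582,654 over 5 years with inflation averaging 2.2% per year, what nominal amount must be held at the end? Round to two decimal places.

£649,628.71

Cumulative price-level factor: (1+2.2%)^5 ≈ 1.1149476564.
Multiplying £582,654 by the price-level factor gives the future nominal sum.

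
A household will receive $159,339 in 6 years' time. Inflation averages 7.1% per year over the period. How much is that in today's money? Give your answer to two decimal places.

Price-level factor over 6 years: (1 + 7.1%)^6 ≈ 1.5091653487.
Purchasing power today: $159,339 divided by that factor.

$105,580.88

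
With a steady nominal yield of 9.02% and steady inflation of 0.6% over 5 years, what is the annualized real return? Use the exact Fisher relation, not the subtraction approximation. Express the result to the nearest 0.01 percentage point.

8.37%

With constant rates the annual real return is the same each year: (1+9.02%)/(1+0.6%) − 1 = 0.08370.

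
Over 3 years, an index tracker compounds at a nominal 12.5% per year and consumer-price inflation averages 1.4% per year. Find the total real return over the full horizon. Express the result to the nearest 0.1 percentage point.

36.6%

The annual real rate is (1+12.5%)/(1+1.4%) − 1 = 10.9467%.
Compounded over 3 years: (1 + 0.109467)^3 − 1 ≈ 0.36566.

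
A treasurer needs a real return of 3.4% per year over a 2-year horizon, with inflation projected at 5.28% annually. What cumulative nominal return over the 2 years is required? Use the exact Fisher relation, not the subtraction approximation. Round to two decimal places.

Required annual nominal rate: (1+3.4%)(1+5.28%) − 1 = 8.85952%.
Cumulative over 2 years: (1 + 0.0885952)^2 − 1 ≈ 0.18504.

18.50%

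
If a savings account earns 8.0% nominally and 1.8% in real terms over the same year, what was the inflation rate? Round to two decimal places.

From (1+r_nom) = (1+r_real)(1+π), we get 1+π = (1 + 8.0%)/(1 + 1.8%) = 1.080/1.018 ≈ 1.06090.
So π ≈ 6.0904%.

6.09%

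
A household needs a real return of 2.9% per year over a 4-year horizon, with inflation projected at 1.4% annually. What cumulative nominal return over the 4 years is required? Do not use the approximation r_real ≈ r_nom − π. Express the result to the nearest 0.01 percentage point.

Required annual nominal rate: (1+2.9%)(1+1.4%) − 1 = 4.3406%.
Cumulative over 4 years: (1 + 0.043406)^4 − 1 ≈ 0.18526.

18.53%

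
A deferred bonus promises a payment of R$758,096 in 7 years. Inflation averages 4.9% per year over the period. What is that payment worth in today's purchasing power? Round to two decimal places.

R$542,370.16

Price-level factor over 7 years: (1 + 4.9%)^7 ≈ 1.3977465126.
Purchasing power today: R$758,096 divided by that factor.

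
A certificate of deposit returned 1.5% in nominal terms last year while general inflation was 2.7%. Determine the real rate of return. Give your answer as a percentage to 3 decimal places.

Real return via the Fisher equation: (1 + 1.5%)/(1 + 2.7%) − 1 = 1.015/1.027 − 1 ≈ -0.01168.

-1.168%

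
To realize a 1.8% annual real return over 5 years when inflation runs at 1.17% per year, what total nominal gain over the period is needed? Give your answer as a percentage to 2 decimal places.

Required annual nominal rate: (1+1.8%)(1+1.17%) − 1 = 2.99106%.
Cumulative over 5 years: (1 + 0.0299106)^5 − 1 ≈ 0.15877.

15.88%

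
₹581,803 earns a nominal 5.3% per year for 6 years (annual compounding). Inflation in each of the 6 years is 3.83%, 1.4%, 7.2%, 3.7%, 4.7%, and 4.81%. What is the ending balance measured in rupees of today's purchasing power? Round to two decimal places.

₹617,536.21

Nominal value at maturity: ₹581,803 × (1 + 5.3%)^6 ≈ ₹793,133.30.
Price-level factor over 6 years: 1.0383 × 1.014 × 1.072 × 1.037 × 1.047 × 1.0481 ≈ 1.2843510746.
The maturity value deflated by that factor is the answer in today's purchasing power.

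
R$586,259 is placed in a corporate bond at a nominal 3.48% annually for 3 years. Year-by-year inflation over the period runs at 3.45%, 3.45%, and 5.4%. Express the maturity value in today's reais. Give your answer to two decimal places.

R$575,913.40

Nominal value at maturity: R$586,259 × (1 + 3.48%)^3 ≈ R$649,619.10.
Price-level factor over 3 years: 1.0345 × 1.0345 × 1.054 = 1.1279805235.
The maturity value deflated by that factor is the answer in today's purchasing power.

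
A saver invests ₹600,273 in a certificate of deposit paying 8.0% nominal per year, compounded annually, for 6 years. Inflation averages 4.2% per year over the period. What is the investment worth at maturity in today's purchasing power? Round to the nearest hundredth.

₹744,192.05

Nominal value at maturity: ₹600,273 × (1 + 8.0%)^6 ≈ ₹952,557.81.
Price-level factor over 6 years: (1 + 4.2%)^6 ≈ 1.2799892251.
Dividing the nominal maturity value by the price-level factor gives the value in today's money.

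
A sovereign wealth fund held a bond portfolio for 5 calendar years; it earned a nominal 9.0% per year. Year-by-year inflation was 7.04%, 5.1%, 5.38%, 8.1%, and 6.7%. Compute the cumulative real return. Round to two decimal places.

Cumulative inflation factor: 1.0704 × 1.051 × 1.0538 × 1.081 × 1.067 ≈ 1.36740.
Nominal growth factor: 1.53862. Real growth factor = 1.53862 / 1.36740 ≈ 1.12521.
Total real return ≈ 12.5215%.

12.52%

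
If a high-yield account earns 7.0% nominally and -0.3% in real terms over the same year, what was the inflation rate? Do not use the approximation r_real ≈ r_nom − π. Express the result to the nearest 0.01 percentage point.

From (1+r_nom) = (1+r_real)(1+π), we get 1+π = (1 + 7.0%)/(1 − 0.3%) = 1.070/0.997 ≈ 1.07322.
So π ≈ 7.3220%.

7.32%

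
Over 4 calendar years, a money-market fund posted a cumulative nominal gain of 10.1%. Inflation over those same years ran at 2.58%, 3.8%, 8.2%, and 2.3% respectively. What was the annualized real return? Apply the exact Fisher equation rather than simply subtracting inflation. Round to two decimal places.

Cumulative inflation factor: 1.0258 × 1.038 × 1.082 × 1.023 ≈ 1.17859.
Nominal growth factor: 1.10100. Real growth factor = 1.10100 / 1.17859 ≈ 0.93417.
Annualized: 0.93417^(1/4) − 1 ≈ -0.01688.

-1.69%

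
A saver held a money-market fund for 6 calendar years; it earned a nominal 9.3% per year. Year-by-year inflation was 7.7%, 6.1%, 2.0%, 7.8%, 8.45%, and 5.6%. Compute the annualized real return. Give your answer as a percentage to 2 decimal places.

Cumulative inflation factor: 1.077 × 1.061 × 1.020 × 1.078 × 1.0845 × 1.056 ≈ 1.43894.
Nominal growth factor: 1.70499. Real growth factor = 1.70499 / 1.43894 ≈ 1.18489.
Annualized: 1.18489^(1/6) − 1 ≈ 0.02868.

2.87%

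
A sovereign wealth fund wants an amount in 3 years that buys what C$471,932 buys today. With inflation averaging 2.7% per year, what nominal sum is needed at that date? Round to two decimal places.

Cumulative price-level factor: (1+2.7%)^3 = 1.083206683.
Multiplying C$471,932 by the price-level factor gives the future nominal sum.

C$511,199.90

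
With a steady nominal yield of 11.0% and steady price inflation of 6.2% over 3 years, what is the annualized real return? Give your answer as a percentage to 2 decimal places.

4.52%

With constant rates the annual real return is the same each year: (1+11.0%)/(1+6.2%) − 1 = 0.04520.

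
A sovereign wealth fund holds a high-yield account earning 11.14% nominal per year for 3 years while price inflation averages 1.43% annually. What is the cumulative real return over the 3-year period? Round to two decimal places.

31.56%

The annual real rate is (1+11.14%)/(1+1.43%) − 1 = 9.5731%.
Compounded over 3 years: (1 + 0.095731)^3 − 1 ≈ 0.31556.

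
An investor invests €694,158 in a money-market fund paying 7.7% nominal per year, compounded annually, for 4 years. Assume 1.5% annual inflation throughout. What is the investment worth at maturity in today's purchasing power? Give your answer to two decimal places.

€879,947.94

Nominal value at maturity: €694,158 × (1 + 7.7%)^4 ≈ €933,944.67.
Price-level factor over 4 years: (1 + 1.5%)^4 ≈ 1.0613635506.
The maturity value deflated by that factor is the answer in today's purchasing power.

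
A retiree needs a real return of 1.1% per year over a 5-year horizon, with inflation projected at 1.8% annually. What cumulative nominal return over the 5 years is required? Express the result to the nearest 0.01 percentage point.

Required annual nominal rate: (1+1.1%)(1+1.8%) − 1 = 2.9198%.
Cumulative over 5 years: (1 + 0.029198)^5 − 1 ≈ 0.15477.

15.48%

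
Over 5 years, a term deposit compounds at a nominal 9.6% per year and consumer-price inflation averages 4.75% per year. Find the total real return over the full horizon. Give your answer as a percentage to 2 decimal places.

25.40%

The annual real rate is (1+9.6%)/(1+4.75%) − 1 = 4.6301%.
Compounded over 5 years: (1 + 0.046301)^5 − 1 ≈ 0.25396.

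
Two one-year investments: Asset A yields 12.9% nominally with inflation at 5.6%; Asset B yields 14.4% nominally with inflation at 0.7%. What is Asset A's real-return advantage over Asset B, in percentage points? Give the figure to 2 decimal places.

-6.69

Asset A real return: 1.129/1.056 − 1 = 6.913%.
Asset B real return: 1.144/1.007 − 1 = 13.605%.
Difference: 6.913 − 13.605 = -6.692 pp.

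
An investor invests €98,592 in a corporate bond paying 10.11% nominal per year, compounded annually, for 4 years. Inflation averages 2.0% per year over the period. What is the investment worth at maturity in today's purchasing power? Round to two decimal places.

€133,889.97

Nominal value at maturity: €98,592 × (1 + 10.11%)^4 ≈ €144,926.81.
Price-level factor over 4 years: (1 + 2.0%)^4 = 1.08243216.
Dividing the nominal maturity value by the price-level factor gives the value in today's money.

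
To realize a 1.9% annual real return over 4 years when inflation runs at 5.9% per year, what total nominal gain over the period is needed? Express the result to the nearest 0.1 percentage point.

35.6%

Required annual nominal rate: (1+1.9%)(1+5.9%) − 1 = 7.9121%.
Cumulative over 4 years: (1 + 0.079121)^4 − 1 ≈ 0.35607.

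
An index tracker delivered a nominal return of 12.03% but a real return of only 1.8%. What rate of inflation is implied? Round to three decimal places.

10.049%

From (1+r_nom) = (1+r_real)(1+π), we get 1+π = (1 + 12.03%)/(1 + 1.8%) = 1.1203/1.018 ≈ 1.10049.
So π ≈ 10.0491%.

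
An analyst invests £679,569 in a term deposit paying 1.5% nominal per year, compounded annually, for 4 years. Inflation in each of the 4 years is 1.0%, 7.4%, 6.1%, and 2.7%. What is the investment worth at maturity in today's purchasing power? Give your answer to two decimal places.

£610,219.73

Nominal value at maturity: £679,569 × (1 + 1.5%)^4 ≈ £721,269.77.
Price-level factor over 4 years: 1.010 × 1.074 × 1.061 × 1.027 ≈ 1.1819836868.
The maturity value deflated by that factor is the answer in today's purchasing power.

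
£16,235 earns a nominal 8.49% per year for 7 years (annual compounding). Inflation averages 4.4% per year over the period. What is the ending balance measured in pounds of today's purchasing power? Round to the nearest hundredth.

£21,245.98

Nominal value at maturity: £16,235 × (1 + 8.49%)^7 ≈ £28,719.72.
Price-level factor over 7 years: (1 + 4.4%)^7 ≈ 1.3517721377.
The maturity value deflated by that factor is the answer in today's purchasing power.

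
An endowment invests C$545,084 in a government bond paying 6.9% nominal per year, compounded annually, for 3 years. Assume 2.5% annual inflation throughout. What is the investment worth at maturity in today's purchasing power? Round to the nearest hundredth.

Nominal value at maturity: C$545,084 × (1 + 6.9%)^3 ≈ C$665,880.89.
Price-level factor over 3 years: (1 + 2.5%)^3 = 1.076890625.
Dividing the nominal maturity value by the price-level factor gives the value in today's money.

C$618,336.60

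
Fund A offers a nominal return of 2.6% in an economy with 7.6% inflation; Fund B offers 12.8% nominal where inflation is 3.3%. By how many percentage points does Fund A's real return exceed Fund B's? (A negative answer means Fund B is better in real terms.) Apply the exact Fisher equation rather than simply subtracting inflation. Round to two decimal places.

-13.84

Fund A real return: 1.026/1.076 − 1 = -4.647%.
Fund B real return: 1.128/1.033 − 1 = 9.197%.
Difference: -4.647 − 9.197 = -13.844 pp.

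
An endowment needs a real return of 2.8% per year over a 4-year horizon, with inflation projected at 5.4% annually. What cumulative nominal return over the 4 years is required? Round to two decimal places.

Required annual nominal rate: (1+2.8%)(1+5.4%) − 1 = 8.3512%.
Cumulative over 4 years: (1 + 0.083512)^4 − 1 ≈ 0.37827.

37.83%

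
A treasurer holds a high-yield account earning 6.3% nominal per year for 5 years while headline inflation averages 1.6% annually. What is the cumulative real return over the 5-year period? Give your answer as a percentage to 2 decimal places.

The annual real rate is (1+6.3%)/(1+1.6%) − 1 = 4.6260%.
Compounded over 5 years: (1 + 0.046260)^5 − 1 ≈ 0.25371.

25.37%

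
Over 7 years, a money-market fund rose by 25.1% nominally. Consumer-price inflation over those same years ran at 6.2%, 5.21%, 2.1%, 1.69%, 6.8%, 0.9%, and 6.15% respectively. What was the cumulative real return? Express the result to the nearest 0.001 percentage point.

-5.727%

Cumulative inflation factor: 1.062 × 1.0521 × 1.021 × 1.0169 × 1.068 × 1.009 × 1.0615 ≈ 1.32699.
Nominal growth factor: 1.25100. Real growth factor = 1.25100 / 1.32699 ≈ 0.94273.
Total real return ≈ -5.7266%.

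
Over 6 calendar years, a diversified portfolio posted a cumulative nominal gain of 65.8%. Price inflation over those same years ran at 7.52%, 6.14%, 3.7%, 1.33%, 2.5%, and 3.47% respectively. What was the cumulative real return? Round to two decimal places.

30.37%

Cumulative inflation factor: 1.0752 × 1.0614 × 1.037 × 1.0133 × 1.025 × 1.0347 ≈ 1.27181.
Nominal growth factor: 1.65800. Real growth factor = 1.65800 / 1.27181 ≈ 1.30365.
Total real return ≈ 30.3650%.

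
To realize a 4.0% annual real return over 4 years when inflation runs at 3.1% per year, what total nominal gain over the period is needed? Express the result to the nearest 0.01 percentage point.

Required annual nominal rate: (1+4.0%)(1+3.1%) − 1 = 7.224%.
Cumulative over 4 years: (1 + 0.07224)^4 − 1 ≈ 0.32181.

32.18%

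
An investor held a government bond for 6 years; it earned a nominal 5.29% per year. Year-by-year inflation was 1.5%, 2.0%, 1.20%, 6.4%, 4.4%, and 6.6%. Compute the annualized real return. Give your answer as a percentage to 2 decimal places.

Cumulative inflation factor: 1.015 × 1.020 × 1.0120 × 1.064 × 1.044 × 1.066 ≈ 1.24064.
Nominal growth factor: 1.36246. Real growth factor = 1.36246 / 1.24064 ≈ 1.09819.
Annualized: 1.09819^(1/6) − 1 ≈ 0.01573.

1.57%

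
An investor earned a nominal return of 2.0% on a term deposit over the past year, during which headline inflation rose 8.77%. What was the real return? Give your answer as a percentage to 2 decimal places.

-6.22%

Real return via the Fisher equation: (1 + 2.0%)/(1 + 8.77%) − 1 = 1.020/1.0877 − 1 ≈ -0.06224.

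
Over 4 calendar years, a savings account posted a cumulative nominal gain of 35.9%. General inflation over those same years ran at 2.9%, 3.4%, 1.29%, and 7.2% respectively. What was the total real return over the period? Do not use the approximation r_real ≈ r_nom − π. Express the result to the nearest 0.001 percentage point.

Cumulative inflation factor: 1.029 × 1.034 × 1.0129 × 1.072 ≈ 1.15531.
Nominal growth factor: 1.35900. Real growth factor = 1.35900 / 1.15531 ≈ 1.17631.
Total real return ≈ 17.6311%.

17.631%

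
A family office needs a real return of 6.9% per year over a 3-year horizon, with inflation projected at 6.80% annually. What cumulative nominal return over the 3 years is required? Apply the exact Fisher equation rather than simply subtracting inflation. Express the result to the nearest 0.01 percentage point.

48.82%

Required annual nominal rate: (1+6.9%)(1+6.80%) − 1 = 14.1692%.
Cumulative over 3 years: (1 + 0.141692)^3 − 1 ≈ 0.48815.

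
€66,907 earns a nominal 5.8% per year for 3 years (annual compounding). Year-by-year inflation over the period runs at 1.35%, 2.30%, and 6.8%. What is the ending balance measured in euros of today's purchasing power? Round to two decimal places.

Nominal value at maturity: €66,907 × (1 + 5.8%)^3 ≈ €79,237.10.
Price-level factor over 3 years: 1.0135 × 1.0230 × 1.068 = 1.107313614.
The maturity value deflated by that factor is the answer in today's purchasing power.

€71,557.96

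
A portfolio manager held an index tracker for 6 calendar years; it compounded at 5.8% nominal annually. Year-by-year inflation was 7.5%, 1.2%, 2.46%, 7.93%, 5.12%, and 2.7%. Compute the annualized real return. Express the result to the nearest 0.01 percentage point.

Cumulative inflation factor: 1.075 × 1.012 × 1.0246 × 1.0793 × 1.0512 × 1.027 ≈ 1.29880.
Nominal growth factor: 1.40254. Real growth factor = 1.40254 / 1.29880 ≈ 1.07987.
Annualized: 1.07987^(1/6) − 1 ≈ 0.01289.

1.29%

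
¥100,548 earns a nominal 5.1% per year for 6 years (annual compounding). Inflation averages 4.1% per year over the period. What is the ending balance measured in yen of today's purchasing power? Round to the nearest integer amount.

¥106,484

Nominal value at maturity: ¥100,548 × (1 + 5.1%)^6 ≈ ¥135,516.
Price-level factor over 6 years: (1 + 4.1%)^6 ≈ 1.2726365063.
The maturity value deflated by that factor is the answer in today's purchasing power.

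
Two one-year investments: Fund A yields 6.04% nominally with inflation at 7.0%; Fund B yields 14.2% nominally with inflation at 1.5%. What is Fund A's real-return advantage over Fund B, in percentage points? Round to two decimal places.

Fund A real return: 1.0604/1.070 − 1 = -0.897%.
Fund B real return: 1.142/1.015 − 1 = 12.512%.
Difference: -0.897 − 12.512 = -13.409 pp.

-13.41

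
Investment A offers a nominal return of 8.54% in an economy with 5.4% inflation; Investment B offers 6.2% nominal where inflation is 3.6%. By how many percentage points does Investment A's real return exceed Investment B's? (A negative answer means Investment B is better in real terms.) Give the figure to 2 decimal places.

0.47

Investment A real return: 1.0854/1.054 − 1 = 2.979%.
Investment B real return: 1.062/1.036 − 1 = 2.510%.
Difference: 2.979 − 2.510 = 0.469 pp.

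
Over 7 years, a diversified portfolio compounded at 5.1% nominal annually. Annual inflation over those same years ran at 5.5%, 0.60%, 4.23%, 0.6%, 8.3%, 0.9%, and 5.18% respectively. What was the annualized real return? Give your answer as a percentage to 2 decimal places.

Cumulative inflation factor: 1.055 × 1.0060 × 1.0423 × 1.006 × 1.083 × 1.009 × 1.0518 ≈ 1.27907.
Nominal growth factor: 1.41651. Real growth factor = 1.41651 / 1.27907 ≈ 1.10745.
Annualized: 1.10745^(1/7) − 1 ≈ 0.01469.

1.47%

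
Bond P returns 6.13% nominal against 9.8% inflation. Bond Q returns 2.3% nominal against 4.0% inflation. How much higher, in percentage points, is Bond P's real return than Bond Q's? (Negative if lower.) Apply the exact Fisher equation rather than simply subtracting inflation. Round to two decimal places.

Bond P real return: 1.0613/1.098 − 1 = -3.342%.
Bond Q real return: 1.023/1.040 − 1 = -1.635%.
Difference: -3.342 − (-1.635) = -1.707 pp.

-1.71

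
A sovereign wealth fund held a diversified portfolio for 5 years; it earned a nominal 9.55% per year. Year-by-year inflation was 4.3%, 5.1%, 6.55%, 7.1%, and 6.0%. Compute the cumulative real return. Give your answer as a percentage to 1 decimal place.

19.0%

Cumulative inflation factor: 1.043 × 1.051 × 1.0655 × 1.071 × 1.060 ≈ 1.32598.
Nominal growth factor: 1.57784. Real growth factor = 1.57784 / 1.32598 ≈ 1.18994.
Total real return ≈ 18.9943%.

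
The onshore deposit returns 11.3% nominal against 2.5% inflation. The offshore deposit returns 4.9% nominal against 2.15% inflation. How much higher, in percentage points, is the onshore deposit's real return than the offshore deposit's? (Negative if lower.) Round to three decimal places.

The onshore deposit real return: 1.113/1.025 − 1 = 8.5854%.
The offshore deposit real return: 1.049/1.0215 − 1 = 2.6921%.
Difference: 8.5854 − 2.6921 = 5.8933 pp.

5.893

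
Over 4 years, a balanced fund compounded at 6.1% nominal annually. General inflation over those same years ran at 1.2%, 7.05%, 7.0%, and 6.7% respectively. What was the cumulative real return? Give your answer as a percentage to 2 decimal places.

2.46%

Cumulative inflation factor: 1.012 × 1.0705 × 1.070 × 1.067 ≈ 1.23685.
Nominal growth factor: 1.26725. Real growth factor = 1.26725 / 1.23685 ≈ 1.02458.
Total real return ≈ 2.4581%.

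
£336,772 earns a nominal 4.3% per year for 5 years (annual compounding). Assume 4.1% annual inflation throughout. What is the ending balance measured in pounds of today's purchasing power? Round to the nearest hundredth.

£340,019.54

Nominal value at maturity: £336,772 × (1 + 4.3%)^5 ≈ £415,678.46.
Price-level factor over 5 years: (1 + 4.1%)^5 ≈ 1.2225134547.
The maturity value deflated by that factor is the answer in today's purchasing power.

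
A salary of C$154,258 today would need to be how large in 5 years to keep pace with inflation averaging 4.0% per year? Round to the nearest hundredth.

C$187,678.44

Cumulative price-level factor: (1+4.0%)^5 = 1.2166529024.
Multiplying C$154,258 by the price-level factor gives the future nominal sum.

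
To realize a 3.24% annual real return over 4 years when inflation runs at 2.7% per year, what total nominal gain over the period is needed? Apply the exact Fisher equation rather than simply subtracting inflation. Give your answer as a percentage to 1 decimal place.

26.4%

Required annual nominal rate: (1+3.24%)(1+2.7%) − 1 = 6.02748%.
Cumulative over 4 years: (1 + 0.0602748)^4 − 1 ≈ 0.26379.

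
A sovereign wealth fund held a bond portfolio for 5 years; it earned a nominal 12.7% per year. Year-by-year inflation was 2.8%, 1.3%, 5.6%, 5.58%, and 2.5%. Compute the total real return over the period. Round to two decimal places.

52.77%

Cumulative inflation factor: 1.028 × 1.013 × 1.056 × 1.0558 × 1.025 ≈ 1.19007.
Nominal growth factor: 1.81811. Real growth factor = 1.81811 / 1.19007 ≈ 1.52773.
Total real return ≈ 52.7733%.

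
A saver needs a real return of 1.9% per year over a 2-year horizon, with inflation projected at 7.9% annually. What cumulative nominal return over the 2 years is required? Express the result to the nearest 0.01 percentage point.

Required annual nominal rate: (1+1.9%)(1+7.9%) − 1 = 9.9501%.
Cumulative over 2 years: (1 + 0.099501)^2 − 1 ≈ 0.20890.

20.89%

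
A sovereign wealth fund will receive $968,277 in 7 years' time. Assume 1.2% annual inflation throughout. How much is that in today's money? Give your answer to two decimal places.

$890,709.39

Price-level factor over 7 years: (1 + 1.2%)^7 ≈ 1.0870852110.
Purchasing power today: $968,277 divided by that factor.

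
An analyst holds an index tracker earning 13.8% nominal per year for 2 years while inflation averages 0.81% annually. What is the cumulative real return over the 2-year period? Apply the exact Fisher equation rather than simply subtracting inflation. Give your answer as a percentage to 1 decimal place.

The annual real rate is (1+13.8%)/(1+0.81%) − 1 = 12.8856%.
Compounded over 2 years: (1 + 0.128856)^2 − 1 ≈ 0.27432.

27.4%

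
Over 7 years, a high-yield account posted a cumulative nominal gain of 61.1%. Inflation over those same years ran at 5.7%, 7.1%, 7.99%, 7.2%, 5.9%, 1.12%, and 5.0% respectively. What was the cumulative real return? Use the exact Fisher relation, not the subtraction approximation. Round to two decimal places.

9.33%

Cumulative inflation factor: 1.057 × 1.071 × 1.0799 × 1.072 × 1.059 × 1.0112 × 1.050 ≈ 1.47355.
Nominal growth factor: 1.61100. Real growth factor = 1.61100 / 1.47355 ≈ 1.09328.
Total real return ≈ 9.3278%.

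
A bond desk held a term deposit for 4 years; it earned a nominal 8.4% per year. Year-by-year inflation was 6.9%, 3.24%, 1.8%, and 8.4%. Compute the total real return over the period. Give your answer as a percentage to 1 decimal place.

Cumulative inflation factor: 1.069 × 1.0324 × 1.018 × 1.084 ≈ 1.21788.
Nominal growth factor: 1.38076. Real growth factor = 1.38076 / 1.21788 ≈ 1.13374.
Total real return ≈ 13.3742%.

13.4%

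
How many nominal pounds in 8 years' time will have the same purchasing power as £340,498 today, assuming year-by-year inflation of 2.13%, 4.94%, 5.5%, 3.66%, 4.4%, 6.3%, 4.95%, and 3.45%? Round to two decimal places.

Cumulative price-level factor: 1.0213 × 1.0494 × 1.055 × 1.0366 × 1.044 × 1.063 × 1.0495 × 1.0345 ≈ 1.4122278019.
The nominal amount required is £340,498 scaled up by that factor.

£480,860.74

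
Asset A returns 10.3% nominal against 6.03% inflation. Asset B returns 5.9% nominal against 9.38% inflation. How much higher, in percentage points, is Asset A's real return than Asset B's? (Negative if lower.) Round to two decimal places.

Asset A real return: 1.103/1.0603 − 1 = 4.027%.
Asset B real return: 1.059/1.0938 − 1 = -3.182%.
Difference: 4.027 − (-3.182) = 7.209 pp.

7.21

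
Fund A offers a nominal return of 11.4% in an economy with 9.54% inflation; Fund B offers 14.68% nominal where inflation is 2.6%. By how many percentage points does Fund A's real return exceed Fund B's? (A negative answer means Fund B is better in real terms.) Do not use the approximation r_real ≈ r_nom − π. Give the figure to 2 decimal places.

-10.08

Fund A real return: 1.114/1.0954 − 1 = 1.698%.
Fund B real return: 1.1468/1.026 − 1 = 11.774%.
Difference: 1.698 − 11.774 = -10.076 pp.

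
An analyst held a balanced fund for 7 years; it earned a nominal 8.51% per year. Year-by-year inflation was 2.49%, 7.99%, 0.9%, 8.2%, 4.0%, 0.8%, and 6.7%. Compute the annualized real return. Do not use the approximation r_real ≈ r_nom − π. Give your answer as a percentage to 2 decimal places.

3.94%

Cumulative inflation factor: 1.0249 × 1.0799 × 1.009 × 1.082 × 1.040 × 1.008 × 1.067 ≈ 1.35158.
Nominal growth factor: 1.77128. Real growth factor = 1.77128 / 1.35158 ≈ 1.31053.
Annualized: 1.31053^(1/7) − 1 ≈ 0.03939.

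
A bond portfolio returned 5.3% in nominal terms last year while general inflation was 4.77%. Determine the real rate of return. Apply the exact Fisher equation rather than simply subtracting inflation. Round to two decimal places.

0.51%

Real return via the Fisher equation: (1 + 5.3%)/(1 + 4.77%) − 1 = 1.053/1.0477 − 1 ≈ 0.00506.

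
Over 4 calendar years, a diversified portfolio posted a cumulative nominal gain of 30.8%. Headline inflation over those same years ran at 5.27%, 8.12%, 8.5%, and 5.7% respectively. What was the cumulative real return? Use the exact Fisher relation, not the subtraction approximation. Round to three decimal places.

Cumulative inflation factor: 1.0527 × 1.0812 × 1.085 × 1.057 ≈ 1.30532.
Nominal growth factor: 1.30800. Real growth factor = 1.30800 / 1.30532 ≈ 1.00206.
Total real return ≈ 0.2057%.

0.206%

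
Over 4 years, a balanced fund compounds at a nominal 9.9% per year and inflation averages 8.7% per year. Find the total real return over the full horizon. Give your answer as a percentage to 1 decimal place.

4.5%

The annual real rate is (1+9.9%)/(1+8.7%) − 1 = 1.1040%.
Compounded over 4 years: (1 + 0.011040)^4 − 1 ≈ 0.04489.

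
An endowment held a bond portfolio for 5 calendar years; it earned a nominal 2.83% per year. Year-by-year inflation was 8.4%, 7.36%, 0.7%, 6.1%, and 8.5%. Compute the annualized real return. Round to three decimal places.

-3.148%

Cumulative inflation factor: 1.084 × 1.0736 × 1.007 × 1.061 × 1.085 ≈ 1.34911.
Nominal growth factor: 1.14974. Real growth factor = 1.14974 / 1.34911 ≈ 0.85222.
Annualized: 0.85222^(1/5) − 1 ≈ -0.03148.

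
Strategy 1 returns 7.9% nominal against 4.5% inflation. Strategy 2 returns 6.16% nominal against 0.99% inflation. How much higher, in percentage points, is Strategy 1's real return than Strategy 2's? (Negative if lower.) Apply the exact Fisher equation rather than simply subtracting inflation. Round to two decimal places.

-1.87

Strategy 1 real return: 1.079/1.045 − 1 = 3.254%.
Strategy 2 real return: 1.0616/1.0099 − 1 = 5.119%.
Difference: 3.254 − 5.119 = -1.865 pp.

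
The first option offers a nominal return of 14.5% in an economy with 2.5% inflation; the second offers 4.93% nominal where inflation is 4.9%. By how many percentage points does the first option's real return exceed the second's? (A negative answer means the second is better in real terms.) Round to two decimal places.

The first option real return: 1.145/1.025 − 1 = 11.707%.
The second real return: 1.0493/1.049 − 1 = 0.029%.
Difference: 11.707 − 0.029 = 11.678 pp.

11.68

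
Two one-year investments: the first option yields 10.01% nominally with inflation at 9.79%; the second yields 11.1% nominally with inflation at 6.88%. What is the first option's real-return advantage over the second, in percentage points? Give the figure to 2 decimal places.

-3.75

The first option real return: 1.1001/1.0979 − 1 = 0.200%.
The second real return: 1.111/1.0688 − 1 = 3.948%.
Difference: 0.200 − 3.948 = -3.748 pp.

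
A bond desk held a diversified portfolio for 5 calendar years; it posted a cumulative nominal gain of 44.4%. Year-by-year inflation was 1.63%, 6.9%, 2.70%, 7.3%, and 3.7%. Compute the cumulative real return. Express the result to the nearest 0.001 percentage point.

16.310%

Cumulative inflation factor: 1.0163 × 1.069 × 1.0270 × 1.073 × 1.037 ≈ 1.24151.
Nominal growth factor: 1.44400. Real growth factor = 1.44400 / 1.24151 ≈ 1.16310.
Total real return ≈ 16.3104%.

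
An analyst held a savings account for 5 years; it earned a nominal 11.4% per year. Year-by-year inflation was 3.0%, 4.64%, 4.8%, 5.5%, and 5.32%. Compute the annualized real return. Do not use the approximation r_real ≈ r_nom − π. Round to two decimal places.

6.45%

Cumulative inflation factor: 1.030 × 1.0464 × 1.048 × 1.055 × 1.0532 ≈ 1.25505.
Nominal growth factor: 1.71564. Real growth factor = 1.71564 / 1.25505 ≈ 1.36699.
Annualized: 1.36699^(1/5) − 1 ≈ 0.06452.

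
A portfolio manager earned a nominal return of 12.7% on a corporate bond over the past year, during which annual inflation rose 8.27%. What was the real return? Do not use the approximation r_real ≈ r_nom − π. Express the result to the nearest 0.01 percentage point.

4.09%

Real return via the Fisher equation: (1 + 12.7%)/(1 + 8.27%) − 1 = 1.127/1.0827 − 1 ≈ 0.04092.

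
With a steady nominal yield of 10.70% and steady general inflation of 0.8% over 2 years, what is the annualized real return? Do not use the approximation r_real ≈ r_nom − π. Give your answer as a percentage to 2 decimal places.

9.82%

With constant rates the annual real return is the same each year: (1+10.70%)/(1+0.8%) − 1 = 0.09821.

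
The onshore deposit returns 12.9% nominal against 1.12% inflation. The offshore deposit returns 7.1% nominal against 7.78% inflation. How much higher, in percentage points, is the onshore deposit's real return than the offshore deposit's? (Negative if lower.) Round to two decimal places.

12.28

The onshore deposit real return: 1.129/1.0112 − 1 = 11.650%.
The offshore deposit real return: 1.071/1.0778 − 1 = -0.631%.
Difference: 11.650 − (-0.631) = 12.281 pp.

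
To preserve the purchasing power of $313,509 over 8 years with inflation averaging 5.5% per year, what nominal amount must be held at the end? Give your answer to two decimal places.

Cumulative price-level factor: (1+5.5%)^8 ≈ 1.5346865150.
The nominal amount required is $313,509 scaled up by that factor.

$481,138.03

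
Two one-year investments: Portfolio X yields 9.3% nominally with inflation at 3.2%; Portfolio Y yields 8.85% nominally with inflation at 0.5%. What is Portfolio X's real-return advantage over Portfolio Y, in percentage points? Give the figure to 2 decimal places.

Portfolio X real return: 1.093/1.032 − 1 = 5.911%.
Portfolio Y real return: 1.0885/1.005 − 1 = 8.308%.
Difference: 5.911 − 8.308 = -2.397 pp.

-2.40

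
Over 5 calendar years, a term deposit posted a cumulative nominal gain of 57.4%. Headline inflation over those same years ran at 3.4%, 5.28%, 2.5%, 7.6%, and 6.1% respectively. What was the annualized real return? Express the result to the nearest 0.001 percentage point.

Cumulative inflation factor: 1.034 × 1.0528 × 1.025 × 1.076 × 1.061 ≈ 1.27385.
Nominal growth factor: 1.57400. Real growth factor = 1.57400 / 1.27385 ≈ 1.23563.
Annualized: 1.23563^(1/5) − 1 ≈ 0.04322.

4.322%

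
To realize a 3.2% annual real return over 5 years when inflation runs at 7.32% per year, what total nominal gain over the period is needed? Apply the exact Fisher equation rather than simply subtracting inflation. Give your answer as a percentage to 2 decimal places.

Required annual nominal rate: (1+3.2%)(1+7.32%) − 1 = 10.75424%.
Cumulative over 5 years: (1 + 0.1075424)^5 − 1 ≈ 0.66649.

66.65%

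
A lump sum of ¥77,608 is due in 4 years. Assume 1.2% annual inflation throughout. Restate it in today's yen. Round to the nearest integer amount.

¥73,992

Price-level factor over 4 years: (1 + 1.2%)^4 ≈ 1.0488709327.
Purchasing power today: ¥77,608 divided by that factor.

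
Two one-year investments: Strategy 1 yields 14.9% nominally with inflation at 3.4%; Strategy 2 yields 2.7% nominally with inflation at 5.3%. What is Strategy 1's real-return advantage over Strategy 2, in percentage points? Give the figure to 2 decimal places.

13.59

Strategy 1 real return: 1.149/1.034 − 1 = 11.122%.
Strategy 2 real return: 1.027/1.053 − 1 = -2.469%.
Difference: 11.122 − (-2.469) = 13.591 pp.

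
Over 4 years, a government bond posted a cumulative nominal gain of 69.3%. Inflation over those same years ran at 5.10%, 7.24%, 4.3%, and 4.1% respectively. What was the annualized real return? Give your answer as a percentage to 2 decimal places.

Cumulative inflation factor: 1.0510 × 1.0724 × 1.043 × 1.041 ≈ 1.22376.
Nominal growth factor: 1.69300. Real growth factor = 1.69300 / 1.22376 ≈ 1.38345.
Annualized: 1.38345^(1/4) − 1 ≈ 0.08453.

8.45%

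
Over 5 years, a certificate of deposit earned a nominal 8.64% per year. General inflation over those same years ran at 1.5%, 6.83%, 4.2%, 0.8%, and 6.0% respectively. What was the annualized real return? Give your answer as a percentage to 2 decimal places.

4.62%

Cumulative inflation factor: 1.015 × 1.0683 × 1.042 × 1.008 × 1.060 ≈ 1.20724.
Nominal growth factor: 1.51338. Real growth factor = 1.51338 / 1.20724 ≈ 1.25359.
Annualized: 1.25359^(1/5) − 1 ≈ 0.04624.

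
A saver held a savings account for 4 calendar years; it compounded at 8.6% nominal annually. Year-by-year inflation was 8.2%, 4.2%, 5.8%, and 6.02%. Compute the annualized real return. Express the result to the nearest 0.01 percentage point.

Cumulative inflation factor: 1.082 × 1.042 × 1.058 × 1.0602 ≈ 1.26464.
Nominal growth factor: 1.39097. Real growth factor = 1.39097 / 1.26464 ≈ 1.09989.
Annualized: 1.09989^(1/4) − 1 ≈ 0.02409.

2.41%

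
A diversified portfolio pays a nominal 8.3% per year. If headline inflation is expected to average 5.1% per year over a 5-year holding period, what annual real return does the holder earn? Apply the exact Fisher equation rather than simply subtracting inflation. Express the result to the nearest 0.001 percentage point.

With constant rates the annual real return is the same each year: (1+8.3%)/(1+5.1%) − 1 = 0.03045.

3.045%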